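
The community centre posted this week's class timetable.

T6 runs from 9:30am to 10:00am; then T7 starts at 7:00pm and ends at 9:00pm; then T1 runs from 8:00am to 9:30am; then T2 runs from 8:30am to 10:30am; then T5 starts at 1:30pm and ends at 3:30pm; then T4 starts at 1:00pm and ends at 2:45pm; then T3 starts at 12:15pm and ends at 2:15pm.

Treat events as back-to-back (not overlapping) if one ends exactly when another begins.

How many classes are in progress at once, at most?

3

Sweep the timeline, counting +1 at each start and −1 at each end (ends before starts at a tie):
8:00am start T1 → 1
8:30am start T2 → 2
9:30am end T1 → 1
9:30am start T6 → 2
10:00am end T6 → 1
10:30am end T2 → 0
12:15pm start T3 → 1
1:00pm start T4 → 2
1:30pm start T5 → 3
2:15pm end T3 → 2
2:45pm end T4 → 1
3:30pm end T5 → 0
7:00pm start T7 → 1
9:00pm end T7 → 0
Peak is 3, at 1:30pm (T3, T4, T5).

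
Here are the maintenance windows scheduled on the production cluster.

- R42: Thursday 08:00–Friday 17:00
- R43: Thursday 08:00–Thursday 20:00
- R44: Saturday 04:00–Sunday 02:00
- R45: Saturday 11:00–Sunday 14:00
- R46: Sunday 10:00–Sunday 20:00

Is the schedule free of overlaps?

Sorted by start: R42, R43, R44, R45, R46.
R43 starts before R42 ends → R42 and R43 overlap.
That's a conflict, so the schedule is not conflict-free.

No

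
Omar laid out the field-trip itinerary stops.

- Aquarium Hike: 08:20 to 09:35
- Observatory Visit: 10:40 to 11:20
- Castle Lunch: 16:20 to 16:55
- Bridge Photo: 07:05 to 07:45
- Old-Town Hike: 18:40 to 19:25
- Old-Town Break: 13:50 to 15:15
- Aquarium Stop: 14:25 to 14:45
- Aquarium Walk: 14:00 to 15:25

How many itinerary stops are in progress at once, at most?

3

Sort all start/end points and keep a running count:
07:05 start Bridge Photo → 1
07:45 end Bridge Photo → 0
08:20 start Aquarium Hike → 1
09:35 end Aquarium Hike → 0
10:40 start Observatory Visit → 1
11:20 end Observatory Visit → 0
13:50 start Old-Town Break → 1
14:00 start Aquarium Walk → 2
14:25 start Aquarium Stop → 3
14:45 end Aquarium Stop → 2
15:15 end Old-Town Break → 1
15:25 end Aquarium Walk → 0
16:20 start Castle Lunch → 1
16:55 end Castle Lunch → 0
18:40 start Old-Town Hike → 1
19:25 end Old-Town Hike → 0
Peak is 3, at 14:25 (Aquarium Stop, Aquarium Walk, Old-Town Break).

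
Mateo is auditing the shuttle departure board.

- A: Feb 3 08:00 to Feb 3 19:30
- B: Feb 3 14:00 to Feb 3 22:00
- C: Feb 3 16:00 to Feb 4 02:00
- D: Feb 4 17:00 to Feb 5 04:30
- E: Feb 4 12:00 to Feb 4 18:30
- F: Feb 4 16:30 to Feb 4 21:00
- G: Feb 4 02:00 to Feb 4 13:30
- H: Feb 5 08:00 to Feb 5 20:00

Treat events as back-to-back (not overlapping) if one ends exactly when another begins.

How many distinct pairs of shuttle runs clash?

7

Sorted by start: A, B, C, G, E, F, D, H.
B starts before A ends → A and B overlap.
C starts before A ends → A and C overlap.
G starts after A ends, so nothing later overlaps A either.
C starts before B ends → B and C overlap.
G starts after B ends, so nothing later overlaps B either.
G starts exactly when C ends (back-to-back, no overlap), so nothing later overlaps C either.
E starts before G ends → G and E overlap.
F starts after G ends, so nothing later overlaps G either.
F starts before E ends → E and F overlap.
D starts before E ends → E and D overlap.
H starts after E ends.
D starts before F ends → F and D overlap.
H starts after F ends.
H starts after D ends.
Overlapping pairs: A & B, A & C, B & C, D & E, D & F, E & F, E & G — 7 in total.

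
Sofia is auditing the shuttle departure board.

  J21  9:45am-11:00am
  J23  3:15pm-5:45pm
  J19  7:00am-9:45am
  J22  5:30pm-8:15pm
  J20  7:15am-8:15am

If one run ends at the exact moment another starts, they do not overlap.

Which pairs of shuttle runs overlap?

Sorted by start: J19, J20, J21, J23, J22.
J20 starts before J19 ends → J19 and J20 overlap.
J21 starts exactly when J19 ends (back-to-back, no overlap), so J19 has no further overlaps.
J21 starts after J20 ends, so J20 has no further overlaps.
J23 starts after J21 ends, so J21 has no further overlaps.
J22 starts before J23 ends → J23 and J22 overlap.

J19 & J20, J22 & J23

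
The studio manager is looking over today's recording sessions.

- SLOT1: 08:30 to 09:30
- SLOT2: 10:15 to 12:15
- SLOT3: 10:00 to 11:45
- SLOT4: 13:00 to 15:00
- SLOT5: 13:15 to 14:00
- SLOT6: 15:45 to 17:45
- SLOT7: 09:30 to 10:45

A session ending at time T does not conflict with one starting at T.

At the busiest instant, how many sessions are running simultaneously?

3

Sweep the timeline, counting +1 at each start and −1 at each end (ends before starts at a tie):
08:30 start SLOT1 → 1
09:30 end SLOT1 → 0
09:30 start SLOT7 → 1
10:00 start SLOT3 → 2
10:15 start SLOT2 → 3
10:45 end SLOT7 → 2
11:45 end SLOT3 → 1
12:15 end SLOT2 → 0
13:00 start SLOT4 → 1
13:15 start SLOT5 → 2
14:00 end SLOT5 → 1
15:00 end SLOT4 → 0
15:45 start SLOT6 → 1
17:45 end SLOT6 → 0
Peak is 3, at 10:15 (SLOT2, SLOT3, SLOT7).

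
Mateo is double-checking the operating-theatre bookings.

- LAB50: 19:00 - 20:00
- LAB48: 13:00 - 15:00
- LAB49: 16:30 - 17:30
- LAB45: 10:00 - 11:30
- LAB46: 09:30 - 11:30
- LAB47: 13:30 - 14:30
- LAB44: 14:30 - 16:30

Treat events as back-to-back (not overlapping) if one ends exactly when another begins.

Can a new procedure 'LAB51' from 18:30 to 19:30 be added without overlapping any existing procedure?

LAB46: ends 11:30 at or before LAB51 starts 18:30 → clear.
LAB45: ends 11:30 at or before LAB51 starts 18:30 → clear.
LAB48: ends 15:00 at or before LAB51 starts 18:30 → clear.
LAB47: ends 14:30 at or before LAB51 starts 18:30 → clear.
LAB44: ends 16:30 at or before LAB51 starts 18:30 → clear.
LAB49: ends 17:30 at or before LAB51 starts 18:30 → clear.
LAB50: starts 19:00 before LAB51 ends 19:30, and ends 20:00 after LAB51 starts 18:30 → overlap.
LAB51 overlaps LAB50.

No — it overlaps LAB50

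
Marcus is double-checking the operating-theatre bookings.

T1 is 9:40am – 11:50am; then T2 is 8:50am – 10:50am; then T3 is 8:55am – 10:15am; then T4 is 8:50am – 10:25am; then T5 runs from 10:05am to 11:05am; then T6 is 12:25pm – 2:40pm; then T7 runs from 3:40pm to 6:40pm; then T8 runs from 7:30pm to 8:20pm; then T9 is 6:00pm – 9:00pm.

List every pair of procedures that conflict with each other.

T1 & T2, T1 & T3, T1 & T4, T1 & T5, T2 & T3, T2 & T4, T2 & T5, T3 & T4, T3 & T5, T4 & T5, T7 & T9, T8 & T9

Sorted by start: T2, T4, T3, T1, T5, T6, T7, T9, T8.
T4 starts before T2 ends → T2 and T4 overlap.
T3 starts before T2 ends → T2 and T3 overlap.
T1 starts before T2 ends → T2 and T1 overlap.
T5 starts before T2 ends → T2 and T5 overlap.
T6 starts after T2 ends; T2 is clear from here.
T3 starts before T4 ends → T4 and T3 overlap.
T1 starts before T4 ends → T4 and T1 overlap.
T5 starts before T4 ends → T4 and T5 overlap.
T6 starts after T4 ends; T4 is clear from here.
T1 starts before T3 ends → T3 and T1 overlap.
T5 starts before T3 ends → T3 and T5 overlap.
T6 starts after T3 ends; T3 is clear from here.
T5 starts before T1 ends → T1 and T5 overlap.
T6 starts after T1 ends; T1 is clear from here.
T6 starts after T5 ends; T5 is clear from here.
T7 starts after T6 ends; T6 is clear from here.
T9 starts before T7 ends → T7 and T9 overlap.
T8 starts after T7 ends.
T8 starts before T9 ends → T9 and T8 overlap.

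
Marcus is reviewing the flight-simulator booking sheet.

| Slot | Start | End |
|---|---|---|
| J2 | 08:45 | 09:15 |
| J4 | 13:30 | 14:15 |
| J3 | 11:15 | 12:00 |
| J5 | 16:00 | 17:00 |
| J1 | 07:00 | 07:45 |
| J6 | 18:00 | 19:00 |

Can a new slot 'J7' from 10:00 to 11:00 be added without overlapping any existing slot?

Yes — the slot is free

J1: ends 07:45 at or before J7 starts 10:00 → clear.
J2: ends 09:15 at or before J7 starts 10:00 → clear.
J3: starts 11:15 at or after J7 ends 11:00 → clear.
J4: starts 13:30 at or after J7 ends 11:00 → clear.
J5: starts 16:00 at or after J7 ends 11:00 → clear.
J6: starts 18:00 at or after J7 ends 11:00 → clear.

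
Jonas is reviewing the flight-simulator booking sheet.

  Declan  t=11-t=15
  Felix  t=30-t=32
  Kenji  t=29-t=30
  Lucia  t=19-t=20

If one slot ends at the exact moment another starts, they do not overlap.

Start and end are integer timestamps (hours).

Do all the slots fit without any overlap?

Yes

Sorted by start: Declan, Lucia, Kenji, Felix.
Lucia starts after Declan ends; Declan is clear from here.
Kenji starts after Lucia ends; Lucia is clear from here.
Felix starts exactly when Kenji ends (back-to-back, no overlap).
Every pair is clear; the schedule has no overlaps.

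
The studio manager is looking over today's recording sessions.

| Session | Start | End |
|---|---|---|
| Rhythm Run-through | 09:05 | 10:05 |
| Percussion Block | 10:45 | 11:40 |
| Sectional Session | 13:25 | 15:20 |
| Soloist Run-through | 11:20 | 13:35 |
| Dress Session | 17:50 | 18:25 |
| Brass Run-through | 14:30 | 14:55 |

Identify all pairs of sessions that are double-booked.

Check each pair: they overlap iff neither finishes before the other starts.
Sorted by start: Rhythm Run-through, Percussion Block, Soloist Run-through, Sectional Session, Brass Run-through, Dress Session.
Percussion Block starts after Rhythm Run-through ends, so Rhythm Run-through has no further overlaps.
Soloist Run-through starts before Percussion Block ends → Percussion Block and Soloist Run-through overlap.
Sectional Session starts after Percussion Block ends, so Percussion Block has no further overlaps.
Sectional Session starts before Soloist Run-through ends → Soloist Run-through and Sectional Session overlap.
Brass Run-through starts after Soloist Run-through ends, so Soloist Run-through has no further overlaps.
Brass Run-through starts before Sectional Session ends → Sectional Session and Brass Run-through overlap.
Dress Session starts after Sectional Session ends.
Dress Session starts after Brass Run-through ends.

Brass Run-through & Sectional Session, Percussion Block & Soloist Run-through, Sectional Session & Soloist Run-through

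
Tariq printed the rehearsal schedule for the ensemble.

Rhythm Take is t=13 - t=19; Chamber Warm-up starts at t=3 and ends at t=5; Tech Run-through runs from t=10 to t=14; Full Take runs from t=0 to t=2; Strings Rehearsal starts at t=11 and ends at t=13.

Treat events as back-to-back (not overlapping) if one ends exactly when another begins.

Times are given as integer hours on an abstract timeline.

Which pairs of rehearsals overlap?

Two intervals overlap when each starts before the other ends.
Sorted by start: Full Take, Chamber Warm-up, Tech Run-through, Strings Rehearsal, Rhythm Take.
Chamber Warm-up starts after Full Take ends; Full Take is clear from here.
Tech Run-through starts after Chamber Warm-up ends; Chamber Warm-up is clear from here.
Strings Rehearsal starts before Tech Run-through ends → Tech Run-through and Strings Rehearsal overlap.
Rhythm Take starts before Tech Run-through ends → Tech Run-through and Rhythm Take overlap.
Rhythm Take starts exactly when Strings Rehearsal ends (back-to-back, no overlap).

Rhythm Take & Tech Run-through, Strings Rehearsal & Tech Run-through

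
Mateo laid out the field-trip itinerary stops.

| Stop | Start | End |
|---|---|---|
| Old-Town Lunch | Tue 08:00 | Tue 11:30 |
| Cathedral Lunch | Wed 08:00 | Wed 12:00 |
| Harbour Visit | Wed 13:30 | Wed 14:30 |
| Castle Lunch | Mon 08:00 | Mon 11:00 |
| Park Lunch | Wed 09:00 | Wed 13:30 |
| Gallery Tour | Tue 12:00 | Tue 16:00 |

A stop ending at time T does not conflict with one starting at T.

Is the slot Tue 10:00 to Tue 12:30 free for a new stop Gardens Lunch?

Castle Lunch: ends Mon 11:00 at or before Gardens Lunch starts Tue 10:00 → clear.
Old-Town Lunch: starts Tue 08:00 before Gardens Lunch ends Tue 12:30, and ends Tue 11:30 after Gardens Lunch starts Tue 10:00 → overlap.
Gallery Tour: starts Tue 12:00 before Gardens Lunch ends Tue 12:30, and ends Tue 16:00 after Gardens Lunch starts Tue 10:00 → overlap.
Cathedral Lunch: starts Wed 08:00 at or after Gardens Lunch ends Tue 12:30 → clear.
Park Lunch: starts Wed 09:00 at or after Gardens Lunch ends Tue 12:30 → clear.
Harbour Visit: starts Wed 13:30 at or after Gardens Lunch ends Tue 12:30 → clear.
Gardens Lunch overlaps Old-Town Lunch, Gallery Tour.

No — it overlaps Gallery Tour, Old-Town Lunch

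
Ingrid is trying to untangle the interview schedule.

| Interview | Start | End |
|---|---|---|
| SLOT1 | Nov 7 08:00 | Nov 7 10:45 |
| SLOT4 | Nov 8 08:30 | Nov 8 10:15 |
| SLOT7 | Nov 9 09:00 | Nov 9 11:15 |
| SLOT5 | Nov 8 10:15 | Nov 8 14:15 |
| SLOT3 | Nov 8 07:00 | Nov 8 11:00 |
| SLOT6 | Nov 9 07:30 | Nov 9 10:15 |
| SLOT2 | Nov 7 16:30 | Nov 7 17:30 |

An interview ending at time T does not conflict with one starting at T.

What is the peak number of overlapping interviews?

Sweep the timeline, counting +1 at each start and −1 at each end (ends before starts at a tie):
Nov 7 08:00 start SLOT1 → 1
Nov 7 10:45 end SLOT1 → 0
Nov 7 16:30 start SLOT2 → 1
Nov 7 17:30 end SLOT2 → 0
Nov 8 07:00 start SLOT3 → 1
Nov 8 08:30 start SLOT4 → 2
Nov 8 10:15 end SLOT4 → 1
Nov 8 10:15 start SLOT5 → 2
Nov 8 11:00 end SLOT3 → 1
Nov 8 14:15 end SLOT5 → 0
Nov 9 07:30 start SLOT6 → 1
Nov 9 09:00 start SLOT7 → 2
Nov 9 10:15 end SLOT6 → 1
Nov 9 11:15 end SLOT7 → 0
Peak is 2, at Nov 8 08:30 (SLOT3, SLOT4).

2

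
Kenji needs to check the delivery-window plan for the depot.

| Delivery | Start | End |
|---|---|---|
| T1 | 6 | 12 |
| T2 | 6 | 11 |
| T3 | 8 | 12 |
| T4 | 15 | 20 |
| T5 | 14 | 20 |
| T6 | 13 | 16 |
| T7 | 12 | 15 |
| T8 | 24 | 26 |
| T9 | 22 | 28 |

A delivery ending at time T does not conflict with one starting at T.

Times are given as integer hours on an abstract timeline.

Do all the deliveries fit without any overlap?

Check each pair: they overlap iff neither finishes before the other starts.
Sorted by start: T1, T2, T3, T7, T6, T5, T4, T9, T8.
T2 starts before T1 ends → T1 and T2 overlap.
That's a conflict, so the schedule is not conflict-free.

No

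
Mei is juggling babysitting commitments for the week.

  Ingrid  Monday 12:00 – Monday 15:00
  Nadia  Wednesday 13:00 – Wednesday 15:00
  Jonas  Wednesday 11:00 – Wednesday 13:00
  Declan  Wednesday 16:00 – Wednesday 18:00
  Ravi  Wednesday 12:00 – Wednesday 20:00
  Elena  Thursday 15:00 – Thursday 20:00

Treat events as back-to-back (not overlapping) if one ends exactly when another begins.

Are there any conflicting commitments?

Yes

Two intervals overlap when each starts before the other ends.
Sorted by start: Ingrid, Jonas, Ravi, Nadia, Declan, Elena.
Jonas starts after Ingrid ends, so Ingrid has no further overlaps.
Ravi starts before Jonas ends → Jonas and Ravi overlap.
That's a conflict, so the schedule is not conflict-free.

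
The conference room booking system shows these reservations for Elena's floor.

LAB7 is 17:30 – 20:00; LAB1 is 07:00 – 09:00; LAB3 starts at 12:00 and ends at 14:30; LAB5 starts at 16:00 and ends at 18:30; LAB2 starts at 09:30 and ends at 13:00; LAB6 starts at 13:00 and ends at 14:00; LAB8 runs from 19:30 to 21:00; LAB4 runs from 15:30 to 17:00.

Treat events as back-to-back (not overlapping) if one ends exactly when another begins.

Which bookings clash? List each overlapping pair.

LAB2 & LAB3, LAB3 & LAB6, LAB4 & LAB5, LAB5 & LAB7, LAB7 & LAB8

Sorted by start: LAB1, LAB2, LAB3, LAB6, LAB4, LAB5, LAB7, LAB8.
LAB2 starts after LAB1 ends, so nothing later overlaps LAB1 either.
LAB3 starts before LAB2 ends → LAB2 and LAB3 overlap.
LAB6 starts exactly when LAB2 ends (back-to-back, no overlap), so nothing later overlaps LAB2 either.
LAB6 starts before LAB3 ends → LAB3 and LAB6 overlap.
LAB4 starts after LAB3 ends, so nothing later overlaps LAB3 either.
LAB4 starts after LAB6 ends, so nothing later overlaps LAB6 either.
LAB5 starts before LAB4 ends → LAB4 and LAB5 overlap.
LAB7 starts after LAB4 ends, so nothing later overlaps LAB4 either.
LAB7 starts before LAB5 ends → LAB5 and LAB7 overlap.
LAB8 starts after LAB5 ends.
LAB8 starts before LAB7 ends → LAB7 and LAB8 overlap.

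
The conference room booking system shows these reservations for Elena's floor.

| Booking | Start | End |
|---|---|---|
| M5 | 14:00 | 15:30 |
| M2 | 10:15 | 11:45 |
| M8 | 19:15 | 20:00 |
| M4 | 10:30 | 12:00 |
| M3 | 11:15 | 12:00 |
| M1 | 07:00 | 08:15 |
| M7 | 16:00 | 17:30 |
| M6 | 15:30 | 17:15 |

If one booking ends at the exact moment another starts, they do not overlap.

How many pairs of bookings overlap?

Sorted by start: M1, M2, M4, M3, M5, M6, M7, M8.
M2 starts after M1 ends — done with M1.
M4 starts before M2 ends → M2 and M4 overlap.
M3 starts before M2 ends → M2 and M3 overlap.
M5 starts after M2 ends — done with M2.
M3 starts before M4 ends → M4 and M3 overlap.
M5 starts after M4 ends — done with M4.
M5 starts after M3 ends — done with M3.
M6 starts exactly when M5 ends (back-to-back, no overlap) — done with M5.
M7 starts before M6 ends → M6 and M7 overlap.
M8 starts after M6 ends.
M8 starts after M7 ends.
Overlapping pairs: M2 & M3, M2 & M4, M3 & M4, M6 & M7 — 4 in total.

4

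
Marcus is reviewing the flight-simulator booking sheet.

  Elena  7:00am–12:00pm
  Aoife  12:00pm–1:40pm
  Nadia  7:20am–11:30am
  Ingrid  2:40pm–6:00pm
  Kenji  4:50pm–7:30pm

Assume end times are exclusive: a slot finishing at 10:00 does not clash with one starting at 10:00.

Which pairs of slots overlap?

Elena & Nadia, Ingrid & Kenji

Sorted by start: Elena, Nadia, Aoife, Ingrid, Kenji.
Nadia starts before Elena ends → Elena and Nadia overlap.
Aoife starts exactly when Elena ends (back-to-back, no overlap), so nothing later overlaps Elena either.
Aoife starts after Nadia ends, so nothing later overlaps Nadia either.
Ingrid starts after Aoife ends, so nothing later overlaps Aoife either.
Kenji starts before Ingrid ends → Ingrid and Kenji overlap.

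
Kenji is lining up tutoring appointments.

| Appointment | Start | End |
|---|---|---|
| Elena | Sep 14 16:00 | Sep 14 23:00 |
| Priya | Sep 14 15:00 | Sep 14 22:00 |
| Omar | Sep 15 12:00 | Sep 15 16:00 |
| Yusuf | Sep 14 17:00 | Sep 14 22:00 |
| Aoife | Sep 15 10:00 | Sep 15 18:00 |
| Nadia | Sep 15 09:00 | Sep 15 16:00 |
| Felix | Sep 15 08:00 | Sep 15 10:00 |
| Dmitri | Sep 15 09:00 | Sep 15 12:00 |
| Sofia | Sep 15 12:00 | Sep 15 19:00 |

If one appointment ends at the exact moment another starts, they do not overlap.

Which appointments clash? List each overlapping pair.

Aoife & Dmitri, Aoife & Nadia, Aoife & Omar, Aoife & Sofia, Dmitri & Felix, Dmitri & Nadia, Elena & Priya, Elena & Yusuf, Felix & Nadia, Nadia & Omar, Nadia & Sofia, Omar & Sofia, Priya & Yusuf

Check each pair: they overlap iff neither finishes before the other starts.
Sorted by start: Priya, Elena, Yusuf, Felix, Nadia, Dmitri, Aoife, Omar, Sofia.
Elena starts before Priya ends → Priya and Elena overlap.
Yusuf starts before Priya ends → Priya and Yusuf overlap.
Felix starts after Priya ends, so nothing later overlaps Priya either.
Yusuf starts before Elena ends → Elena and Yusuf overlap.
Felix starts after Elena ends, so nothing later overlaps Elena either.
Felix starts after Yusuf ends, so nothing later overlaps Yusuf either.
Nadia starts before Felix ends → Felix and Nadia overlap.
Dmitri starts before Felix ends → Felix and Dmitri overlap.
Aoife starts exactly when Felix ends (back-to-back, no overlap), so nothing later overlaps Felix either.
Dmitri starts before Nadia ends → Nadia and Dmitri overlap.
Aoife starts before Nadia ends → Nadia and Aoife overlap.
Omar starts before Nadia ends → Nadia and Omar overlap.
Sofia starts before Nadia ends → Nadia and Sofia overlap.
Aoife starts before Dmitri ends → Dmitri and Aoife overlap.
Omar starts exactly when Dmitri ends (back-to-back, no overlap), so nothing later overlaps Dmitri either.
Omar starts before Aoife ends → Aoife and Omar overlap.
Sofia starts before Aoife ends → Aoife and Sofia overlap.
Sofia starts before Omar ends → Omar and Sofia overlap.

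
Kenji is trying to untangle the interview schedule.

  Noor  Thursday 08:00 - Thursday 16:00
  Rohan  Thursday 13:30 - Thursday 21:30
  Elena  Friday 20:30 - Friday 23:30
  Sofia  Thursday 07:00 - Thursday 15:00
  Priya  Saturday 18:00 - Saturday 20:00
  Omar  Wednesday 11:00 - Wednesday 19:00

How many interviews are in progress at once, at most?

3

Sort all start/end points and keep a running count:
Wednesday 11:00 start Omar → 1
Wednesday 19:00 end Omar → 0
Thursday 07:00 start Sofia → 1
Thursday 08:00 start Noor → 2
Thursday 13:30 start Rohan → 3
Thursday 15:00 end Sofia → 2
Thursday 16:00 end Noor → 1
Thursday 21:30 end Rohan → 0
Friday 20:30 start Elena → 1
Friday 23:30 end Elena → 0
Saturday 18:00 start Priya → 1
Saturday 20:00 end Priya → 0
Peak is 3, at Thursday 13:30 (Noor, Rohan, Sofia).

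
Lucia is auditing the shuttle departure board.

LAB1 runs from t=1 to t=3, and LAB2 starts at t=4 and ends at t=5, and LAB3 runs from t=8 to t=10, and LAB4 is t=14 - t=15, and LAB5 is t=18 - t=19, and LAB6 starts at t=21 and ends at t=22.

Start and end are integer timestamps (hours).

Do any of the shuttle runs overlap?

No

Two intervals overlap when each starts before the other ends.
Sorted by start: LAB1, LAB2, LAB3, LAB4, LAB5, LAB6.
LAB2 starts after LAB1 ends; LAB1 is clear from here.
LAB3 starts after LAB2 ends; LAB2 is clear from here.
LAB4 starts after LAB3 ends; LAB3 is clear from here.
LAB5 starts after LAB4 ends; LAB4 is clear from here.
LAB6 starts after LAB5 ends.
Every pair is clear; the schedule has no overlaps.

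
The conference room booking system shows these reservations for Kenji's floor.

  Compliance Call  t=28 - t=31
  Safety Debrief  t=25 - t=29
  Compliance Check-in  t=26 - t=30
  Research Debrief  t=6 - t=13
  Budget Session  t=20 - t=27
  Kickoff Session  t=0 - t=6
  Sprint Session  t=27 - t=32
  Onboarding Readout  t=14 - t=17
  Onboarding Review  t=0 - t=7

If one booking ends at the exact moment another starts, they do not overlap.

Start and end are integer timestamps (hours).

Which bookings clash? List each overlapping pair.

Budget Session & Compliance Check-in, Budget Session & Safety Debrief, Compliance Call & Compliance Check-in, Compliance Call & Safety Debrief, Compliance Call & Sprint Session, Compliance Check-in & Safety Debrief, Compliance Check-in & Sprint Session, Kickoff Session & Onboarding Review, Onboarding Review & Research Debrief, Safety Debrief & Sprint Session

Sorted by start: Onboarding Review, Kickoff Session, Research Debrief, Onboarding Readout, Budget Session, Safety Debrief, Compliance Check-in, Sprint Session, Compliance Call.
Kickoff Session starts before Onboarding Review ends → Onboarding Review and Kickoff Session overlap.
Research Debrief starts before Onboarding Review ends → Onboarding Review and Research Debrief overlap.
Onboarding Readout starts after Onboarding Review ends, so nothing later overlaps Onboarding Review either.
Research Debrief starts exactly when Kickoff Session ends (back-to-back, no overlap), so nothing later overlaps Kickoff Session either.
Onboarding Readout starts after Research Debrief ends, so nothing later overlaps Research Debrief either.
Budget Session starts after Onboarding Readout ends, so nothing later overlaps Onboarding Readout either.
Safety Debrief starts before Budget Session ends → Budget Session and Safety Debrief overlap.
Compliance Check-in starts before Budget Session ends → Budget Session and Compliance Check-in overlap.
Sprint Session starts exactly when Budget Session ends (back-to-back, no overlap), so nothing later overlaps Budget Session either.
Compliance Check-in starts before Safety Debrief ends → Safety Debrief and Compliance Check-in overlap.
Sprint Session starts before Safety Debrief ends → Safety Debrief and Sprint Session overlap.
Compliance Call starts before Safety Debrief ends → Safety Debrief and Compliance Call overlap.
Sprint Session starts before Compliance Check-in ends → Compliance Check-in and Sprint Session overlap.
Compliance Call starts before Compliance Check-in ends → Compliance Check-in and Compliance Call overlap.
Compliance Call starts before Sprint Session ends → Sprint Session and Compliance Call overlap.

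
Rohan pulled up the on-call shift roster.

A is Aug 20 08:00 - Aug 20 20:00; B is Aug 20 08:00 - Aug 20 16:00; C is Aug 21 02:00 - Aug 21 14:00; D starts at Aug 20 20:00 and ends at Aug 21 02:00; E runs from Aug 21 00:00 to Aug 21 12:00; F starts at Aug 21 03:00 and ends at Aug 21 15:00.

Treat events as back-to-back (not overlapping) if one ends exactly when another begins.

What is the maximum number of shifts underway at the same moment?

Walk through starts and ends in time order (an end at T is processed before a start at T):
Aug 20 08:00 start A → 1
Aug 20 08:00 start B → 2
Aug 20 16:00 end B → 1
Aug 20 20:00 end A → 0
Aug 20 20:00 start D → 1
Aug 21 00:00 start E → 2
Aug 21 02:00 end D → 1
Aug 21 02:00 start C → 2
Aug 21 03:00 start F → 3
Aug 21 12:00 end E → 2
Aug 21 14:00 end C → 1
Aug 21 15:00 end F → 0
Peak is 3, at Aug 21 03:00 (C, E, F).

3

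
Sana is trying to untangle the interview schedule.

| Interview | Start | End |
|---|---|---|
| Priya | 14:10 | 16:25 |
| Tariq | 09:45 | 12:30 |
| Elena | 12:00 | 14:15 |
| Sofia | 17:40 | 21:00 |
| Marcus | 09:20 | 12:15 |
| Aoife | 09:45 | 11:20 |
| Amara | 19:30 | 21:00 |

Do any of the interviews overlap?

Yes

Two intervals overlap when each starts before the other ends.
Sorted by start: Marcus, Tariq, Aoife, Elena, Priya, Sofia, Amara.
Tariq starts before Marcus ends → Marcus and Tariq overlap.
That's a conflict, so the schedule is not conflict-free.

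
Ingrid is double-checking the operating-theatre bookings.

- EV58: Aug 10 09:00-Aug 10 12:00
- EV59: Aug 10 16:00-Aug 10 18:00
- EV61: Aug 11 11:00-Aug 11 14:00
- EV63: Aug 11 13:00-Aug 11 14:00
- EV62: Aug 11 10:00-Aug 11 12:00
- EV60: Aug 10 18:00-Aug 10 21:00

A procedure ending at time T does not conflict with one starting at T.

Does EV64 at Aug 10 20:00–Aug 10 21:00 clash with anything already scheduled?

EV58: ends Aug 10 12:00 at or before EV64 starts Aug 10 20:00 → clear.
EV59: ends Aug 10 18:00 at or before EV64 starts Aug 10 20:00 → clear.
EV60: starts Aug 10 18:00 before EV64 ends Aug 10 21:00, and ends Aug 10 21:00 after EV64 starts Aug 10 20:00 → overlap.
EV62: starts Aug 11 10:00 at or after EV64 ends Aug 10 21:00 → clear.
EV61: starts Aug 11 11:00 at or after EV64 ends Aug 10 21:00 → clear.
EV63: starts Aug 11 13:00 at or after EV64 ends Aug 10 21:00 → clear.
EV64 overlaps EV60.

Yes — it overlaps EV60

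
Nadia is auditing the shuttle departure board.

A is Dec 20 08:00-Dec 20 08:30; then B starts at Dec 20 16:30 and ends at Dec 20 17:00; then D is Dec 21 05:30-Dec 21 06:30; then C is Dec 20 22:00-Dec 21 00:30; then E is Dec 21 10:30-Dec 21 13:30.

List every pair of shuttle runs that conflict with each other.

none

Check each pair: they overlap iff neither finishes before the other starts.
Sorted by start: A, B, C, D, E.
B starts after A ends, so nothing later overlaps A either.
C starts after B ends, so nothing later overlaps B either.
D starts after C ends, so nothing later overlaps C either.
E starts after D ends.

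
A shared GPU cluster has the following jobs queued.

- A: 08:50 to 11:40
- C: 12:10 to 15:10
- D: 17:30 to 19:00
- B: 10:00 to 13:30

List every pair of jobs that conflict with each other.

Sorted by start: A, B, C, D.
B starts before A ends → A and B overlap.
C starts after A ends — done with A.
C starts before B ends → B and C overlap.
D starts after B ends.
D starts after C ends.

A & B, B & C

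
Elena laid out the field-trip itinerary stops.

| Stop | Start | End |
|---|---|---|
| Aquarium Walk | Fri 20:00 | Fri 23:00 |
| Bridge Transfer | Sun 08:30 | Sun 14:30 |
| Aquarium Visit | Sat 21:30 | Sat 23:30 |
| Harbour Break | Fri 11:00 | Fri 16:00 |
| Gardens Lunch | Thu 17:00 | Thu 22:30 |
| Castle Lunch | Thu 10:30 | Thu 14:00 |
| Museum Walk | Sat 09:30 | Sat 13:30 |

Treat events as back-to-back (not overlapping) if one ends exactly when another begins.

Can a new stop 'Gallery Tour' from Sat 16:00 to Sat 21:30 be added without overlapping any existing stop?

Castle Lunch: ends Thu 14:00 at or before Gallery Tour starts Sat 16:00 → clear.
Gardens Lunch: ends Thu 22:30 at or before Gallery Tour starts Sat 16:00 → clear.
Harbour Break: ends Fri 16:00 at or before Gallery Tour starts Sat 16:00 → clear.
Aquarium Walk: ends Fri 23:00 at or before Gallery Tour starts Sat 16:00 → clear.
Museum Walk: ends Sat 13:30 at or before Gallery Tour starts Sat 16:00 → clear.
Aquarium Visit: starts Sat 21:30 at or after Gallery Tour ends Sat 21:30 → clear.
Bridge Transfer: starts Sun 08:30 at or after Gallery Tour ends Sat 21:30 → clear.

Yes — the slot is free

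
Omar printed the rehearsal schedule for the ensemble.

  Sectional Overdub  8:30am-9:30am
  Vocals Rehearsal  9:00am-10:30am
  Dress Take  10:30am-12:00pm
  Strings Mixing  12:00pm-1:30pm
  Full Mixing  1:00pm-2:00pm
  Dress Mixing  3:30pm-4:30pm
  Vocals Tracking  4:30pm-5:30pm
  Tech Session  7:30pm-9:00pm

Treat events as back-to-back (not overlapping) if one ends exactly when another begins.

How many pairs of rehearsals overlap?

Sorted by start: Sectional Overdub, Vocals Rehearsal, Dress Take, Strings Mixing, Full Mixing, Dress Mixing, Vocals Tracking, Tech Session.
Vocals Rehearsal starts before Sectional Overdub ends → Sectional Overdub and Vocals Rehearsal overlap.
Dress Take starts after Sectional Overdub ends — done with Sectional Overdub.
Dress Take starts exactly when Vocals Rehearsal ends (back-to-back, no overlap) — done with Vocals Rehearsal.
Strings Mixing starts exactly when Dress Take ends (back-to-back, no overlap) — done with Dress Take.
Full Mixing starts before Strings Mixing ends → Strings Mixing and Full Mixing overlap.
Dress Mixing starts after Strings Mixing ends — done with Strings Mixing.
Dress Mixing starts after Full Mixing ends — done with Full Mixing.
Vocals Tracking starts exactly when Dress Mixing ends (back-to-back, no overlap) — done with Dress Mixing.
Tech Session starts after Vocals Tracking ends.
Overlapping pairs: Full Mixing & Strings Mixing, Sectional Overdub & Vocals Rehearsal — 2 in total.

2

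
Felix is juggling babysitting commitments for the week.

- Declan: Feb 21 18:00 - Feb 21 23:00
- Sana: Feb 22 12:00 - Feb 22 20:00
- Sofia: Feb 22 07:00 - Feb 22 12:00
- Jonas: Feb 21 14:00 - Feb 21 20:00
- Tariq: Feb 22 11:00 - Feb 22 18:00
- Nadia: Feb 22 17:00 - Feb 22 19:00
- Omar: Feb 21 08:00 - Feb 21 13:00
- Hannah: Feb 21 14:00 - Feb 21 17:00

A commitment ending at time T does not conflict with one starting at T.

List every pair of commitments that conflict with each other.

Sorted by start: Omar, Hannah, Jonas, Declan, Sofia, Tariq, Sana, Nadia.
Hannah starts after Omar ends — done with Omar.
Jonas starts before Hannah ends → Hannah and Jonas overlap.
Declan starts after Hannah ends — done with Hannah.
Declan starts before Jonas ends → Jonas and Declan overlap.
Sofia starts after Jonas ends — done with Jonas.
Sofia starts after Declan ends — done with Declan.
Tariq starts before Sofia ends → Sofia and Tariq overlap.
Sana starts exactly when Sofia ends (back-to-back, no overlap) — done with Sofia.
Sana starts before Tariq ends → Tariq and Sana overlap.
Nadia starts before Tariq ends → Tariq and Nadia overlap.
Nadia starts before Sana ends → Sana and Nadia overlap.

Declan & Jonas, Hannah & Jonas, Nadia & Sana, Nadia & Tariq, Sana & Tariq, Sofia & Tariq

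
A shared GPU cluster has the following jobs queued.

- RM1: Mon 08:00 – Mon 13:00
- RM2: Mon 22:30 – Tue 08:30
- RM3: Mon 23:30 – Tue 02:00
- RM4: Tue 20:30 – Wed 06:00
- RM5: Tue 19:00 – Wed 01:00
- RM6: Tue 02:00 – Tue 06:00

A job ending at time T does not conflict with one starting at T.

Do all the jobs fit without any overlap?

Check each pair: they overlap iff neither finishes before the other starts.
Sorted by start: RM1, RM2, RM3, RM6, RM5, RM4.
RM2 starts after RM1 ends, so RM1 has no further overlaps.
RM3 starts before RM2 ends → RM2 and RM3 overlap.
That's a conflict, so the schedule is not conflict-free.

No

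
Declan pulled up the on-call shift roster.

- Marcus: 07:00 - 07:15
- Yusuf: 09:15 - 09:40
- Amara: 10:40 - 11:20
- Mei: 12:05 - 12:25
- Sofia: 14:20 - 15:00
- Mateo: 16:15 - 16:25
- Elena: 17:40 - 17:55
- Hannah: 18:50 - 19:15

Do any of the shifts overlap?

No

Two intervals overlap when each starts before the other ends.
Sorted by start: Marcus, Yusuf, Amara, Mei, Sofia, Mateo, Elena, Hannah.
Yusuf starts after Marcus ends — done with Marcus.
Amara starts after Yusuf ends — done with Yusuf.
Mei starts after Amara ends — done with Amara.
Sofia starts after Mei ends — done with Mei.
Mateo starts after Sofia ends — done with Sofia.
Elena starts after Mateo ends — done with Mateo.
Hannah starts after Elena ends.
Every pair is clear; the schedule has no overlaps.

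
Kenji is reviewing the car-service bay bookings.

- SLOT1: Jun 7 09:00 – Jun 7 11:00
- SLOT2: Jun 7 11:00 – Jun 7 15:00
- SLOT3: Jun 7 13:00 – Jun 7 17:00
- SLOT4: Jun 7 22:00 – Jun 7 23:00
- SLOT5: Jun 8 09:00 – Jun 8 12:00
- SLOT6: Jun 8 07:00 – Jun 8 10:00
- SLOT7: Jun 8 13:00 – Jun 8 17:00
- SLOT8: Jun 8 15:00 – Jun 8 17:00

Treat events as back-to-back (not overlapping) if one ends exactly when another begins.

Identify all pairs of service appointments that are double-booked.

SLOT2 & SLOT3, SLOT5 & SLOT6, SLOT7 & SLOT8

Sorted by start: SLOT1, SLOT2, SLOT3, SLOT4, SLOT6, SLOT5, SLOT7, SLOT8.
SLOT2 starts exactly when SLOT1 ends (back-to-back, no overlap) — done with SLOT1.
SLOT3 starts before SLOT2 ends → SLOT2 and SLOT3 overlap.
SLOT4 starts after SLOT2 ends — done with SLOT2.
SLOT4 starts after SLOT3 ends — done with SLOT3.
SLOT6 starts after SLOT4 ends — done with SLOT4.
SLOT5 starts before SLOT6 ends → SLOT6 and SLOT5 overlap.
SLOT7 starts after SLOT6 ends — done with SLOT6.
SLOT7 starts after SLOT5 ends — done with SLOT5.
SLOT8 starts before SLOT7 ends → SLOT7 and SLOT8 overlap.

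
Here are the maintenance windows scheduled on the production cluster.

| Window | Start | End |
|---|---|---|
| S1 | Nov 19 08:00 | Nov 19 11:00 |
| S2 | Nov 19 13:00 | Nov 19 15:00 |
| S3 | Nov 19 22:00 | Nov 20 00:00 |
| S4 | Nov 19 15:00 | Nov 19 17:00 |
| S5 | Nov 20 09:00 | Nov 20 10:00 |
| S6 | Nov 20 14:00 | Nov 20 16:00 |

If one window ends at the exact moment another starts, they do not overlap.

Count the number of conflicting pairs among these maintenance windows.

0

Sorted by start: S1, S2, S4, S3, S5, S6.
S2 starts after S1 ends, so nothing later overlaps S1 either.
S4 starts exactly when S2 ends (back-to-back, no overlap), so nothing later overlaps S2 either.
S3 starts after S4 ends, so nothing later overlaps S4 either.
S5 starts after S3 ends, so nothing later overlaps S3 either.
S6 starts after S5 ends.
No pair overlaps.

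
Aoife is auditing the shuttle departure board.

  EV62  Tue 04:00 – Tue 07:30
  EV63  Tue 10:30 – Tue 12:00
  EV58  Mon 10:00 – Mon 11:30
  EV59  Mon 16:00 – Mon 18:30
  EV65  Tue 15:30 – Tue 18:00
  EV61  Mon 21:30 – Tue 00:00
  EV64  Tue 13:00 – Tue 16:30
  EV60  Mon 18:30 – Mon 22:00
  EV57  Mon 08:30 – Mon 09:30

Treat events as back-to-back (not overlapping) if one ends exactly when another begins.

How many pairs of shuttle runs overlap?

Check each pair: they overlap iff neither finishes before the other starts.
Sorted by start: EV57, EV58, EV59, EV60, EV61, EV62, EV63, EV64, EV65.
EV58 starts after EV57 ends, so nothing later overlaps EV57 either.
EV59 starts after EV58 ends, so nothing later overlaps EV58 either.
EV60 starts exactly when EV59 ends (back-to-back, no overlap), so nothing later overlaps EV59 either.
EV61 starts before EV60 ends → EV60 and EV61 overlap.
EV62 starts after EV60 ends, so nothing later overlaps EV60 either.
EV62 starts after EV61 ends, so nothing later overlaps EV61 either.
EV63 starts after EV62 ends, so nothing later overlaps EV62 either.
EV64 starts after EV63 ends, so nothing later overlaps EV63 either.
EV65 starts before EV64 ends → EV64 and EV65 overlap.
Overlapping pairs: EV60 & EV61, EV64 & EV65 — 2 in total.

2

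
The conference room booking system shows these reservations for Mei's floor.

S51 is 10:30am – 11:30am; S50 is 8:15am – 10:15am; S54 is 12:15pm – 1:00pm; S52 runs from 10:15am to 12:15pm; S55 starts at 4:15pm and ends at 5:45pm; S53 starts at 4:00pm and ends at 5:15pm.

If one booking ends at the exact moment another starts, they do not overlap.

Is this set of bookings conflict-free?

Sorted by start: S50, S52, S51, S54, S53, S55.
S52 starts exactly when S50 ends (back-to-back, no overlap); S50 is clear from here.
S51 starts before S52 ends → S52 and S51 overlap.
That's a conflict, so the schedule is not conflict-free.

No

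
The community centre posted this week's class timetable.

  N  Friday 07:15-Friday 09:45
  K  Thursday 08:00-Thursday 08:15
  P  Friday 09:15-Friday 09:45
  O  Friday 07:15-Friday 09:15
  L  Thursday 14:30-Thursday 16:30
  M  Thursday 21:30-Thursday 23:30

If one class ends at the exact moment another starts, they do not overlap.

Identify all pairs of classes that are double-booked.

Sorted by start: K, L, M, N, O, P.
L starts after K ends — done with K.
M starts after L ends — done with L.
N starts after M ends — done with M.
O starts before N ends → N and O overlap.
P starts before N ends → N and P overlap.
P starts exactly when O ends (back-to-back, no overlap).

N & O, N & P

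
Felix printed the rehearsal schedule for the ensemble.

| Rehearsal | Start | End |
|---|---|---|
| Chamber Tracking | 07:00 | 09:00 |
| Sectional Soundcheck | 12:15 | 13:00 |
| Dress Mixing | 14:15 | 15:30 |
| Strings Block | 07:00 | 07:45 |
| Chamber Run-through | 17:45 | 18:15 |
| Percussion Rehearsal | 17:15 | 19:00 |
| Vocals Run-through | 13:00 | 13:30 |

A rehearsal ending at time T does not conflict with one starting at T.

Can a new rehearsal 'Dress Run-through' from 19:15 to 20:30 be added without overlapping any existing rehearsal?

Yes — the slot is free

Strings Block: ends 07:45 at or before Dress Run-through starts 19:15 → clear.
Chamber Tracking: ends 09:00 at or before Dress Run-through starts 19:15 → clear.
Sectional Soundcheck: ends 13:00 at or before Dress Run-through starts 19:15 → clear.
Vocals Run-through: ends 13:30 at or before Dress Run-through starts 19:15 → clear.
Dress Mixing: ends 15:30 at or before Dress Run-through starts 19:15 → clear.
Percussion Rehearsal: ends 19:00 at or before Dress Run-through starts 19:15 → clear.
Chamber Run-through: ends 18:15 at or before Dress Run-through starts 19:15 → clear.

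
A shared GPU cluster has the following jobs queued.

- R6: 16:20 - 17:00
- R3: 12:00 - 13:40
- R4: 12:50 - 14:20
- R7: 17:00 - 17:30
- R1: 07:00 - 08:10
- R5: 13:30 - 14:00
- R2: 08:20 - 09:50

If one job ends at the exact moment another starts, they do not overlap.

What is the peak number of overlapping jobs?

3

Sweep the timeline, counting +1 at each start and −1 at each end (ends before starts at a tie):
07:00 start R1 → 1
08:10 end R1 → 0
08:20 start R2 → 1
09:50 end R2 → 0
12:00 start R3 → 1
12:50 start R4 → 2
13:30 start R5 → 3
13:40 end R3 → 2
14:00 end R5 → 1
14:20 end R4 → 0
16:20 start R6 → 1
17:00 end R6 → 0
17:00 start R7 → 1
17:30 end R7 → 0
Peak is 3, at 13:30 (R3, R4, R5).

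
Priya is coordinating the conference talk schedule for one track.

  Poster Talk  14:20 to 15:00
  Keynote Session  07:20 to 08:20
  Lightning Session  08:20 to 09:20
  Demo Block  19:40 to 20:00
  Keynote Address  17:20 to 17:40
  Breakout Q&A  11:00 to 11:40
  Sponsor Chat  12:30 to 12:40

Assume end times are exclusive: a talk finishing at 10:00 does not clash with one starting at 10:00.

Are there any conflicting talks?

No

Sorted by start: Keynote Session, Lightning Session, Breakout Q&A, Sponsor Chat, Poster Talk, Keynote Address, Demo Block.
Lightning Session starts exactly when Keynote Session ends (back-to-back, no overlap), so nothing later overlaps Keynote Session either.
Breakout Q&A starts after Lightning Session ends, so nothing later overlaps Lightning Session either.
Sponsor Chat starts after Breakout Q&A ends, so nothing later overlaps Breakout Q&A either.
Poster Talk starts after Sponsor Chat ends, so nothing later overlaps Sponsor Chat either.
Keynote Address starts after Poster Talk ends, so nothing later overlaps Poster Talk either.
Demo Block starts after Keynote Address ends.
Every pair is clear; the schedule has no overlaps.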